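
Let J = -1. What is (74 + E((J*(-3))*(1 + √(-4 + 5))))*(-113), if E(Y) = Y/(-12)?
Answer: -16611/2 ≈ -8305.5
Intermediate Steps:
E(Y) = -Y/12 (E(Y) = Y*(-1/12) = -Y/12)
(74 + E((J*(-3))*(1 + √(-4 + 5))))*(-113) = (74 - (-1*(-3))*(1 + √(-4 + 5))/12)*(-113) = (74 - (1 + √1)/4)*(-113) = (74 - (1 + 1)/4)*(-113) = (74 - 2/4)*(-113) = (74 - 1/12*6)*(-113) = (74 - ½)*(-113) = (147/2)*(-113) = -16611/2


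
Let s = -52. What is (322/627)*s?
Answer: -16744/627 ≈ -26.705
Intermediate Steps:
(322/627)*s = (322/627)*(-52) = -16744/627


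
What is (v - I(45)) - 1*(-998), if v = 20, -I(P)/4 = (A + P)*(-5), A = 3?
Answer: 58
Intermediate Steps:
I(P) = 60 + 20*P (I(P) = -4*(3 + P)*(-5) = -4*(-15 - 5*P) = 60 + 20*P)
(v - I(45)) - 1*(-998) = (20 - (60 + 20*45)) - 1*(-998) = (20 - (60 + 900)) + 998 = (20 - 1*960) + 998 = (20 - 960) + 998 = -940 + 998 = 58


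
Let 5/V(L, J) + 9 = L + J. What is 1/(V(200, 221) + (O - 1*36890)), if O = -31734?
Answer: -412/28273083 ≈ -1.4572e-5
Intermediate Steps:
V(L, J) = 5/(-9 + J + L) (V(L, J) = 5/(-9 + (L + J)) = 5/(-9 + (J + L)) = 5/(-9 + J + L))
1/(V(200, 221) + (O - 1*36890)) = 1/(5/(-9 + 221 + 200) + (-31734 - 1*36890)) = 1/(5/412 + (-31734 - 36890)) = 1/(5*(1/412) - 68624) = 1/(5/412 - 68624) = 1/(-28273083/412) = -412/28273083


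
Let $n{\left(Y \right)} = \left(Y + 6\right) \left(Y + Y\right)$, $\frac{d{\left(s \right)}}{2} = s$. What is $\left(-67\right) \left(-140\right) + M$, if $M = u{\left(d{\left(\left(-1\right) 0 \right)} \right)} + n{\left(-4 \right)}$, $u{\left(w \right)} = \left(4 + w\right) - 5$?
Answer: $9363$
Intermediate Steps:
$d{\left(s \right)} = 2 s$
$n{\left(Y \right)} = 2 Y \left(6 + Y\right)$ ($n{\left(Y \right)} = \left(6 + Y\right) 2 Y = 2 Y \left(6 + Y\right)$)
$u{\left(w \right)} = -1 + w$
$M = -17$ ($M = \left(-1 + 2 \left(\left(-1\right) 0\right)\right) + 2 \left(-4\right) \left(6 - 4\right) = \left(-1 + 2 \cdot 0\right) + 2 \left(-4\right) 2 = \left(-1 + 0\right) - 16 = -1 - 16 = -17$)
$\left(-67\right) \left(-140\right) + M = \left(-67\right) \left(-140\right) - 17 = 9380 - 17 = 9363$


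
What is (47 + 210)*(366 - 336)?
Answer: 7710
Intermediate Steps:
(47 + 210)*(366 - 336) = 257*30 = 7710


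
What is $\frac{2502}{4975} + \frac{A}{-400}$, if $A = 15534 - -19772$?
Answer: $- \frac{3492931}{39800} \approx -87.762$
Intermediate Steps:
$A = 35306$ ($A = 15534 + 19772 = 35306$)
$\frac{2502}{4975} + \frac{A}{-400} = \frac{2502}{4975} + \frac{35306}{-400} = 2502 \cdot \frac{1}{4975} + 35306 \left(- \frac{1}{400}\right) = \frac{2502}{4975} - \frac{17653}{200} = - \frac{3492931}{39800}$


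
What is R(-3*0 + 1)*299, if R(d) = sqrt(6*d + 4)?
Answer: 299*sqrt(10) ≈ 945.52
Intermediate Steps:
R(d) = sqrt(4 + 6*d)
R(-3*0 + 1)*299 = sqrt(4 + 6*(-3*0 + 1))*299 = sqrt(4 + 6*(0 + 1))*299 = sqrt(4 + 6*1)*299 = sqrt(4 + 6)*299 = sqrt(10)*299 = 299*sqrt(10)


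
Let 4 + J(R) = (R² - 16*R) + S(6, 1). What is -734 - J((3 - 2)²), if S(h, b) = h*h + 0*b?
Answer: -751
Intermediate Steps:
S(h, b) = h² (S(h, b) = h² + 0 = h²)
J(R) = 32 + R² - 16*R (J(R) = -4 + ((R² - 16*R) + 6²) = -4 + ((R² - 16*R) + 36) = -4 + (36 + R² - 16*R) = 32 + R² - 16*R)
-734 - J((3 - 2)²) = -734 - (32 + ((3 - 2)²)² - 16*(3 - 2)²) = -734 - (32 + (1²)² - 16*1²) = -734 - (32 + 1² - 16*1) = -734 - (32 + 1 - 16) = -734 - 1*17 = -734 - 17 = -751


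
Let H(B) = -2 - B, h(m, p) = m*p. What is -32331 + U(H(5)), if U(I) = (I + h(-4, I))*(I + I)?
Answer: -32625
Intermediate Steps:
U(I) = -6*I² (U(I) = (I - 4*I)*(I + I) = (-3*I)*(2*I) = -6*I²)
-32331 + U(H(5)) = -32331 - 6*(-2 - 1*5)² = -32331 - 6*(-2 - 5)² = -32331 - 6*(-7)² = -32331 - 6*49 = -32331 - 294 = -32625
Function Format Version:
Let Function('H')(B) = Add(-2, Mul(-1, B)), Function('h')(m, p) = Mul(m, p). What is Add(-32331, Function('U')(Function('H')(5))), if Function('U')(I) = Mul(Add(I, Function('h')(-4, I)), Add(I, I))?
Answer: -32625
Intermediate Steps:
Function('U')(I) = Mul(-6, Pow(I, 2)) (Function('U')(I) = Mul(Add(I, Mul(-4, I)), Add(I, I)) = Mul(Mul(-3, I), Mul(2, I)) = Mul(-6, Pow(I, 2)))
Add(-32331, Function('U')(Function('H')(5))) = Add(-32331, Mul(-6, Pow(Add(-2, Mul(-1, 5)), 2))) = Add(-32331, Mul(-6, Pow(Add(-2, -5), 2))) = Add(-32331, Mul(-6, Pow(-7, 2))) = Add(-32331, Mul(-6, 49)) = Add(-32331, -294) = -32625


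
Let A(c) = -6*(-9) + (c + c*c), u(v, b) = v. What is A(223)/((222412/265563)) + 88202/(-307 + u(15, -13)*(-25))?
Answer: 2259291950143/37921246 ≈ 59579.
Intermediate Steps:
A(c) = 54 + c + c**2 (A(c) = 54 + (c + c**2) = 54 + c + c**2)
A(223)/((222412/265563)) + 88202/(-307 + u(15, -13)*(-25)) = (54 + 223 + 223**2)/((222412/265563)) + 88202/(-307 + 15*(-25)) = (54 + 223 + 49729)/((222412*(1/265563))) + 88202/(-307 - 375) = 50006/(222412/265563) + 88202/(-682) = 50006*(265563/222412) + 88202*(-1/682) = 6639871689/111206 - 44101/341 = 2259291950143/37921246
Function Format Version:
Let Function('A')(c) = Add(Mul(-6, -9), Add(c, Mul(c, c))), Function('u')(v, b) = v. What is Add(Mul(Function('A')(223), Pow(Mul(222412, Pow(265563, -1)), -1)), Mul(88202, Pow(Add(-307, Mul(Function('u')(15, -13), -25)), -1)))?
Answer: Rational(2259291950143, 37921246) ≈ 59579.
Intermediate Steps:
Function('A')(c) = Add(54, c, Pow(c, 2)) (Function('A')(c) = Add(54, Add(c, Pow(c, 2))) = Add(54, c, Pow(c, 2)))
Add(Mul(Function('A')(223), Pow(Mul(222412, Pow(265563, -1)), -1)), Mul(88202, Pow(Add(-307, Mul(Function('u')(15, -13), -25)), -1))) = Add(Mul(Add(54, 223, Pow(223, 2)), Pow(Mul(222412, Pow(265563, -1)), -1)), Mul(88202, Pow(Add(-307, Mul(15, -25)), -1))) = Add(Mul(Add(54, 223, 49729), Pow(Mul(222412, Rational(1, 265563)), -1)), Mul(88202, Pow(Add(-307, -375), -1))) = Add(Mul(50006, Pow(Rational(222412, 265563), -1)), Mul(88202, Pow(-682, -1))) = Add(Mul(50006, Rational(265563, 222412)), Mul(88202, Rational(-1, 682))) = Add(Rational(6639871689, 111206), Rational(-44101, 341)) = Rational(2259291950143, 37921246)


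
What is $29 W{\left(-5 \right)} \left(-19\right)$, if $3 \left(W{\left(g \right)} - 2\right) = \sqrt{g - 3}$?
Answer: $-1102 - \frac{1102 i \sqrt{2}}{3} \approx -1102.0 - 519.49 i$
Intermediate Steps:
$W{\left(g \right)} = 2 + \frac{\sqrt{-3 + g}}{3}$ ($W{\left(g \right)} = 2 + \frac{\sqrt{g - 3}}{3} = 2 + \frac{\sqrt{-3 + g}}{3}$)
$29 W{\left(-5 \right)} \left(-19\right) = 29 \left(2 + \frac{\sqrt{-3 - 5}}{3}\right) \left(-19\right) = 29 \left(2 + \frac{\sqrt{-8}}{3}\right) \left(-19\right) = 29 \left(2 + \frac{2 i \sqrt{2}}{3}\right) \left(-19\right) = \left(58 + \frac{58 i \sqrt{2}}{3}\right) \left(-19\right) = -1102 - \frac{1102 i \sqrt{2}}{3}$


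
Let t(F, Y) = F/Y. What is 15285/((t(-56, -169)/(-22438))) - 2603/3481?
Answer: -100881218510819/97468 ≈ -1.0350e+9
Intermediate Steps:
15285/((t(-56, -169)/(-22438))) - 2603/3481 = 15285/((-56/(-169)/(-22438))) - 2603/3481 = 15285/((-56*(-1/169)*(-1/22438))) - 2603*1/3481 = 15285/(((56/169)*(-1/22438))) - 2603/3481 = 15285/(-28/1896011) - 2603/3481 = 15285*(-1896011/28) - 2603/3481 = -28980528135/28 - 2603/3481 = -100881218510819/97468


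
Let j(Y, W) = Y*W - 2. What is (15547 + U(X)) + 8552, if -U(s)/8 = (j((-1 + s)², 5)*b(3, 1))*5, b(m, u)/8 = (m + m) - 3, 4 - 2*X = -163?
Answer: -32643981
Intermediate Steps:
X = 167/2 (X = 2 - ½*(-163) = 2 + 163/2 = 167/2 ≈ 83.500)
b(m, u) = -24 + 16*m (b(m, u) = 8*((m + m) - 3) = 8*(2*m - 3) = 8*(-3 + 2*m) = -24 + 16*m)
j(Y, W) = -2 + W*Y (j(Y, W) = W*Y - 2 = -2 + W*Y)
U(s) = 1920 - 4800*(-1 + s)² (U(s) = -8*(-2 + 5*(-1 + s)²)*(-24 + 16*3)*5 = -8*(-2 + 5*(-1 + s)²)*(-24 + 48)*5 = -8*(-2 + 5*(-1 + s)²)*24*5 = -8*(-48 + 120*(-1 + s)²)*5 = -8*(-240 + 600*(-1 + s)²) = 1920 - 4800*(-1 + s)²)
(15547 + U(X)) + 8552 = (15547 + (1920 - 4800*(-1 + 167/2)²)) + 8552 = (15547 + (1920 - 4800*(165/2)²)) + 8552 = (15547 + (1920 - 4800*27225/4)) + 8552 = (15547 + (1920 - 32670000)) + 8552 = (15547 - 32668080) + 8552 = -32652533 + 8552 = -32643981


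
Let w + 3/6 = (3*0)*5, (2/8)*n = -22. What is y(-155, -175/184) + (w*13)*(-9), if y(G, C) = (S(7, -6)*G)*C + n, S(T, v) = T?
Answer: 184447/184 ≈ 1002.4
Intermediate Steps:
n = -88 (n = 4*(-22) = -88)
w = -½ (w = -½ + (3*0)*5 = -½ + 0*5 = -½ + 0 = -½ ≈ -0.50000)
y(G, C) = -88 + 7*C*G (y(G, C) = (7*G)*C - 88 = 7*C*G - 88 = -88 + 7*C*G)
y(-155, -175/184) + (w*13)*(-9) = (-88 + 7*(-175/184)*(-155)) - ½*13*(-9) = (-88 + 7*(-175*1/184)*(-155)) - 13/2*(-9) = (-88 + 7*(-175/184)*(-155)) + 117/2 = (-88 + 189875/184) + 117/2 = 173683/184 + 117/2 = 184447/184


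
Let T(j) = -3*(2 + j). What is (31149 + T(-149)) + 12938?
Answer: 44528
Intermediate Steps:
T(j) = -6 - 3*j
(31149 + T(-149)) + 12938 = (31149 + (-6 - 3*(-149))) + 12938 = (31149 + (-6 + 447)) + 12938 = (31149 + 441) + 12938 = 31590 + 12938 = 44528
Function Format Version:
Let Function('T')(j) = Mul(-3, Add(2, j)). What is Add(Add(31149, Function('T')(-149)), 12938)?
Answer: 44528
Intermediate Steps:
Function('T')(j) = Add(-6, Mul(-3, j))
Add(Add(31149, Function('T')(-149)), 12938) = Add(Add(31149, Add(-6, Mul(-3, -149))), 12938) = Add(Add(31149, Add(-6, 447)), 12938) = Add(Add(31149, 441), 12938) = Add(31590, 12938) = 44528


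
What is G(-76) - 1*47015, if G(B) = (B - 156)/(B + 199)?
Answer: -5783077/123 ≈ -47017.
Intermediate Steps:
G(B) = (-156 + B)/(199 + B)
G(-76) - 1*47015 = (-156 - 76)/(199 - 76) - 1*47015 = -232/123 - 47015 = -5783077/123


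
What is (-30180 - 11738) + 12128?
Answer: -29790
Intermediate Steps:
(-30180 - 11738) + 12128 = -41918 + 12128 = -29790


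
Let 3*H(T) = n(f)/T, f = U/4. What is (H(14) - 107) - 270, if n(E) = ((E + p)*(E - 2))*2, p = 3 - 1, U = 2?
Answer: -10561/28 ≈ -377.18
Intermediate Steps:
p = 2
f = ½ (f = 2/4 = 2*(¼) = ½ ≈ 0.50000)
n(E) = 2*(-2 + E)*(2 + E) (n(E) = ((E + 2)*(E - 2))*2 = ((2 + E)*(-2 + E))*2 = ((-2 + E)*(2 + E))*2 = 2*(-2 + E)*(2 + E))
H(T) = -5/(2*T) (H(T) = ((-8 + 2*(½)²)/T)/3 = ((-8 + 2*(¼))/T)/3 = ((-8 + ½)/T)/3 = (-15/(2*T))/3 = -5/(2*T))
(H(14) - 107) - 270 = (-5/2/14 - 107) - 270 = (-5/2*1/14 - 107) - 270 = (-5/28 - 107) - 270 = -3001/28 - 270 = -10561/28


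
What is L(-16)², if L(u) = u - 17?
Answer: 1089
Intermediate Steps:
L(u) = -17 + u
L(-16)² = (-17 - 16)² = (-33)² = 1089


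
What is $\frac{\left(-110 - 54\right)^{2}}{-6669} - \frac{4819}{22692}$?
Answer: $- \frac{3510721}{826956} \approx -4.2454$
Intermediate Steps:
$\frac{\left(-110 - 54\right)^{2}}{-6669} - \frac{4819}{22692} = \left(-164\right)^{2} \left(- \frac{1}{6669}\right) - \frac{79}{372} = 26896 \left(- \frac{1}{6669}\right) - \frac{79}{372} = - \frac{26896}{6669} - \frac{79}{372} = - \frac{3510721}{826956}$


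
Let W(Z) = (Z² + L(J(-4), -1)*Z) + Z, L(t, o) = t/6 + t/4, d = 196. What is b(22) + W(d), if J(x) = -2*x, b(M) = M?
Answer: 117862/3 ≈ 39287.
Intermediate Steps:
L(t, o) = 5*t/12 (L(t, o) = t*(⅙) + t*(¼) = t/6 + t/4 = 5*t/12)
W(Z) = Z² + 13*Z/3 (W(Z) = (Z² + (5*(-2*(-4))/12)*Z) + Z = (Z² + ((5/12)*8)*Z) + Z = (Z² + 10*Z/3) + Z = Z² + 13*Z/3)
b(22) + W(d) = 22 + (⅓)*196*(13 + 3*196) = 22 + (⅓)*196*(13 + 588) = 22 + (⅓)*196*601 = 22 + 117796/3 = 117862/3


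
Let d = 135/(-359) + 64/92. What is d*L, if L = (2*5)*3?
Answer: 79170/8257 ≈ 9.5882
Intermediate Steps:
L = 30 (L = 10*3 = 30)
d = 2639/8257 (d = 135*(-1/359) + 64*(1/92) = -135/359 + 16/23 = 2639/8257 ≈ 0.31961)
d*L = (2639/8257)*30 = 79170/8257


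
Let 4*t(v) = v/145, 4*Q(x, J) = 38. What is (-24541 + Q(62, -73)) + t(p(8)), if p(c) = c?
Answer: -7114131/290 ≈ -24532.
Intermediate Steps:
Q(x, J) = 19/2 (Q(x, J) = (¼)*38 = 19/2)
t(v) = v/580 (t(v) = (v/145)/4 = v/580)
(-24541 + Q(62, -73)) + t(p(8)) = (-24541 + 19/2) + (1/580)*8 = -49063/2 + 2/145 = -7114131/290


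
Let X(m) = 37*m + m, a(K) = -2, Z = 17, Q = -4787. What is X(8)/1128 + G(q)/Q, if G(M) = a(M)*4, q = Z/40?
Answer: 183034/674967 ≈ 0.27117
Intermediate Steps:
q = 17/40 ≈ 0.42500
G(M) = -8 (G(M) = -2*4 = -8)
X(m) = 38*m
X(8)/1128 + G(q)/Q = (38*8)/1128 - 8/(-4787) = 304*(1/1128) - 8*(-1/4787) = 38/141 + 8/4787 = 183034/674967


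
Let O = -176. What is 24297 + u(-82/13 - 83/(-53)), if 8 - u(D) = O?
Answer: 24481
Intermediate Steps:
u(D) = 184 (u(D) = 8 - 1*(-176) = 8 + 176 = 184)
24297 + u(-82/13 - 83/(-53)) = 24297 + 184 = 24481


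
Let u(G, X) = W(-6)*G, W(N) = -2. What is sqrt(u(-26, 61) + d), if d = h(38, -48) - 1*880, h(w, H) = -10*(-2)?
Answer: 2*I*sqrt(202) ≈ 28.425*I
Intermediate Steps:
h(w, H) = 20
u(G, X) = -2*G
d = -860 (d = 20 - 1*880 = 20 - 880 = -860)
sqrt(u(-26, 61) + d) = sqrt(-2*(-26) - 860) = sqrt(52 - 860) = sqrt(-808) = 2*I*sqrt(202)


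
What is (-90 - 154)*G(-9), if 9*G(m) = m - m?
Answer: 0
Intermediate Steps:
G(m) = 0 (G(m) = (m - m)/9 = (⅑)*0 = 0)
(-90 - 154)*G(-9) = (-90 - 154)*0 = -244*0 = 0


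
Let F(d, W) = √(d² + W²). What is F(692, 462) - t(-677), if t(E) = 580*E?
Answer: 392660 + 2*√173077 ≈ 3.9349e+5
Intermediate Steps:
F(d, W) = √(W² + d²)
F(692, 462) - t(-677) = √(462² + 692²) - 580*(-677) = √(213444 + 478864) - 1*(-392660) = √692308 + 392660 = 2*√173077 + 392660 = 392660 + 2*√173077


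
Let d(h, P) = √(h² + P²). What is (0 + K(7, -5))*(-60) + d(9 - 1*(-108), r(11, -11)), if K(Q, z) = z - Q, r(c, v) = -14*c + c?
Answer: 720 + 13*√202 ≈ 904.76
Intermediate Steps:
r(c, v) = -13*c
d(h, P) = √(P² + h²)
(0 + K(7, -5))*(-60) + d(9 - 1*(-108), r(11, -11)) = (0 + (-5 - 1*7))*(-60) + √((-13*11)² + (9 - 1*(-108))²) = (0 + (-5 - 7))*(-60) + √((-143)² + (9 + 108)²) = (0 - 12)*(-60) + √(20449 + 117²) = -12*(-60) + √(20449 + 13689) = 720 + √34138 = 720 + 13*√202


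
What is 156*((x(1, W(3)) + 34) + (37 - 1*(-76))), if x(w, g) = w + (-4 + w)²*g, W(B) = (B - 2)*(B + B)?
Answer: 31512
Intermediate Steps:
W(B) = 2*B*(-2 + B) (W(B) = (-2 + B)*(2*B) = 2*B*(-2 + B))
x(w, g) = w + g*(-4 + w)²
156*((x(1, W(3)) + 34) + (37 - 1*(-76))) = 156*(((1 + (2*3*(-2 + 3))*(-4 + 1)²) + 34) + (37 - 1*(-76))) = 156*(((1 + (2*3*1)*(-3)²) + 34) + (37 + 76)) = 156*(((1 + 6*9) + 34) + 113) = 156*(((1 + 54) + 34) + 113) = 156*((55 + 34) + 113) = 156*(89 + 113) = 156*202 = 31512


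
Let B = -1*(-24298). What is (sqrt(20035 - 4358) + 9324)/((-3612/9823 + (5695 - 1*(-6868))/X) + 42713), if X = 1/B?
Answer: 91589652/2998947034189 + 9823*sqrt(15677)/2998947034189 ≈ 3.0951e-5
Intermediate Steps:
B = 24298
X = 1/24298 ≈ 4.1156e-5
(sqrt(20035 - 4358) + 9324)/((-3612/9823 + (5695 - 1*(-6868))/X) + 42713) = (sqrt(20035 - 4358) + 9324)/((-3612/9823 + (5695 - 1*(-6868))/(1/24298)) + 42713) = (sqrt(15677) + 9324)/((-3612*1/9823 + (5695 + 6868)*24298) + 42713) = (9324 + sqrt(15677))/((-3612/9823 + 12563*24298) + 42713) = (9324 + sqrt(15677))/((-3612/9823 + 305255774) + 42713) = (9324 + sqrt(15677))/(2998527464390/9823 + 42713) = (9324 + sqrt(15677))/(2998947034189/9823) = (9324 + sqrt(15677))*(9823/2998947034189) = 91589652/2998947034189 + 9823*sqrt(15677)/2998947034189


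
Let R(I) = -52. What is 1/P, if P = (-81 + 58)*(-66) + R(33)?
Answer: 1/1466 ≈ 0.00068213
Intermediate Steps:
P = 1466 (P = (-81 + 58)*(-66) - 52 = -23*(-66) - 52 = 1518 - 52 = 1466)
1/P = 1/1466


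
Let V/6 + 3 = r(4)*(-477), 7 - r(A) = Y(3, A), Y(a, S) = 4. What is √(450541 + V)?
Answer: √441937 ≈ 664.78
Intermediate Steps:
r(A) = 3 (r(A) = 7 - 1*4 = 7 - 4 = 3)
V = -8604 (V = -18 + 6*(3*(-477)) = -18 + 6*(-1431) = -18 - 8586 = -8604)
√(450541 + V) = √(450541 - 8604) = √441937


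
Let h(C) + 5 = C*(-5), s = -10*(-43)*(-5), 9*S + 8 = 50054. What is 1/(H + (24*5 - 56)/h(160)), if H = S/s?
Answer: -519225/1384181 ≈ -0.37511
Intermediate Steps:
S = 16682/3 (S = -8/9 + (1/9)*50054 = -8/9 + 50054/9 = 16682/3 ≈ 5560.7)
s = -2150 (s = 430*(-5) = -2150)
h(C) = -5 - 5*C (h(C) = -5 + C*(-5) = -5 - 5*C)
H = -8341/3225 (H = (16682/3)/(-2150) = (16682/3)*(-1/2150) = -8341/3225 ≈ -2.5864)
1/(H + (24*5 - 56)/h(160)) = 1/(-8341/3225 + (24*5 - 56)/(-5 - 5*160)) = 1/(-8341/3225 + (120 - 56)/(-5 - 800)) = 1/(-8341/3225 + 64/(-805)) = 1/(-8341/3225 + 64*(-1/805)) = 1/(-8341/3225 - 64/805) = 1/(-1384181/519225) = -519225/1384181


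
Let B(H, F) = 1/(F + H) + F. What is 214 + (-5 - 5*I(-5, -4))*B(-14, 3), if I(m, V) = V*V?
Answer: -366/11 ≈ -33.273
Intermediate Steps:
I(m, V) = V²
B(H, F) = F + 1/(F + H)
214 + (-5 - 5*I(-5, -4))*B(-14, 3) = 214 + (-5 - 5*(-4)²)*((1 + 3² + 3*(-14))/(3 - 14)) = 214 + (-5 - 5*16)*((1 + 9 - 42)/(-11)) = 214 + (-5 - 80)*(-1/11*(-32)) = 214 - 85*32/11 = 214 - 2720/11 = -366/11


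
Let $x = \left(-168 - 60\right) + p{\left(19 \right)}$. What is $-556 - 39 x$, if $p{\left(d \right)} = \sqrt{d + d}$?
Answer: $8336 - 39 \sqrt{38} \approx 8095.6$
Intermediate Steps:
$p{\left(d \right)} = \sqrt{2} \sqrt{d}$ ($p{\left(d \right)} = \sqrt{2 d} = \sqrt{2} \sqrt{d}$)
$x = -228 + \sqrt{38}$ ($x = \left(-168 - 60\right) + \sqrt{2} \sqrt{19} = \left(-168 - 60\right) + \sqrt{38} = -228 + \sqrt{38} \approx -221.84$)
$-556 - 39 x = -556 - 39 \left(-228 + \sqrt{38}\right) = -556 + \left(8892 - 39 \sqrt{38}\right) = 8336 - 39 \sqrt{38}$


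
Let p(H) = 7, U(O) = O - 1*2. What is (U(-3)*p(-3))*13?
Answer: -455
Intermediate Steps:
U(O) = -2 + O (U(O) = O - 2 = -2 + O)
(U(-3)*p(-3))*13 = ((-2 - 3)*7)*13 = -5*7*13 = -35*13 = -455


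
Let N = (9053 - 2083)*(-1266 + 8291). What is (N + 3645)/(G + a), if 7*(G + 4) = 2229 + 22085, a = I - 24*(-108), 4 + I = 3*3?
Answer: 68555053/8493 ≈ 8071.9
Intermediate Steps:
I = 5 (I = -4 + 3*3 = -4 + 9 = 5)
a = 2597 (a = 5 - 24*(-108) = 5 + 2592 = 2597)
G = 24286/7 (G = -4 + (2229 + 22085)/7 = -4 + (1/7)*24314 = -4 + 24314/7 = 24286/7 ≈ 3469.4)
N = 48964250 (N = 6970*7025 = 48964250)
(N + 3645)/(G + a) = (48964250 + 3645)/(24286/7 + 2597) = 48967895/(42465/7) = 48967895*(7/42465) = 68555053/8493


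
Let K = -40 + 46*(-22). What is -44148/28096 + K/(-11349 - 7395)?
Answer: -24936035/16457232 ≈ -1.5152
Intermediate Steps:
K = -1052 (K = -40 - 1012 = -1052)
-44148/28096 + K/(-11349 - 7395) = -44148/28096 - 1052/(-11349 - 7395) = -44148*1/28096 - 1052/(-18744) = -11037/7024 - 1052*(-1/18744) = -11037/7024 + 263/4686 = -24936035/16457232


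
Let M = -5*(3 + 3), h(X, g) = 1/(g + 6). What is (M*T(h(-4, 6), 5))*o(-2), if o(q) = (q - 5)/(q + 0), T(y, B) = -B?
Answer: 525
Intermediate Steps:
h(X, g) = 1/(6 + g)
M = -30 (M = -5*6 = -30)
o(q) = (-5 + q)/q
(M*T(h(-4, 6), 5))*o(-2) = (-(-30)*5)*((-5 - 2)/(-2)) = (-30*(-5))*(-1/2*(-7)) = 150*(7/2) = 525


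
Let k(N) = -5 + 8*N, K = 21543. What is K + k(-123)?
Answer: 20554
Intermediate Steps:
K + k(-123) = 21543 + (-5 + 8*(-123)) = 21543 + (-5 - 984) = 21543 - 989 = 20554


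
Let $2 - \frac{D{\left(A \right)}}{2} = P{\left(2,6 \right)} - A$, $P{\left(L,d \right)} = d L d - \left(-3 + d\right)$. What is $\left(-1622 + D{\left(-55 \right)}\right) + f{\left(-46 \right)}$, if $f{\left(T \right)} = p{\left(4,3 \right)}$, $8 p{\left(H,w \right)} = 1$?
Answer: $- \frac{14927}{8} \approx -1865.9$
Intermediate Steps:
$p{\left(H,w \right)} = \frac{1}{8}$ ($p{\left(H,w \right)} = \frac{1}{8} \cdot 1 = \frac{1}{8}$)
$f{\left(T \right)} = \frac{1}{8}$
$P{\left(L,d \right)} = 3 - d + L d^{2}$ ($P{\left(L,d \right)} = L d d - \left(-3 + d\right) = L d^{2} - \left(-3 + d\right) = 3 - d + L d^{2}$)
$D{\left(A \right)} = -134 + 2 A$ ($D{\left(A \right)} = 4 - 2 \left(\left(3 - 6 + 2 \cdot 6^{2}\right) - A\right) = 4 - 2 \left(\left(3 - 6 + 2 \cdot 36\right) - A\right) = 4 - 2 \left(\left(3 - 6 + 72\right) - A\right) = 4 - 2 \left(69 - A\right) = 4 + \left(-138 + 2 A\right) = -134 + 2 A$)
$\left(-1622 + D{\left(-55 \right)}\right) + f{\left(-46 \right)} = \left(-1622 + \left(-134 + 2 \left(-55\right)\right)\right) + \frac{1}{8} = \left(-1622 - 244\right) + \frac{1}{8} = -1866 + \frac{1}{8} = - \frac{14927}{8}$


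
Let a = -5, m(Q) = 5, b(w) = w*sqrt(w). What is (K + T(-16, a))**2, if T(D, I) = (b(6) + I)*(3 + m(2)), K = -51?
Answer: 22105 - 8736*sqrt(6) ≈ 706.26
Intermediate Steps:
b(w) = w**(3/2)
T(D, I) = 8*I + 48*sqrt(6) (T(D, I) = (6**(3/2) + I)*(3 + 5) = (6*sqrt(6) + I)*8 = (I + 6*sqrt(6))*8 = 8*I + 48*sqrt(6))
(K + T(-16, a))**2 = (-51 + (8*(-5) + 48*sqrt(6)))**2 = (-51 + (-40 + 48*sqrt(6)))**2 = (-91 + 48*sqrt(6))**2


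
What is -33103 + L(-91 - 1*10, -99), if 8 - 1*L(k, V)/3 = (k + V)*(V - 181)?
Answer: -201079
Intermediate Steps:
L(k, V) = 24 - 3*(-181 + V)*(V + k) (L(k, V) = 24 - 3*(k + V)*(V - 181) = 24 - 3*(V + k)*(-181 + V) = 24 - 3*(-181 + V)*(V + k))
-33103 + L(-91 - 1*10, -99) = -33103 + (24 - 3*(-99)² + 543*(-99) + 543*(-91 - 1*10) - 3*(-99)*(-91 - 1*10)) = -33103 + (24 - 3*9801 - 53757 + 543*(-91 - 10) - 3*(-99)*(-91 - 10)) = -33103 + (24 - 29403 - 53757 + 543*(-101) - 3*(-99)*(-101)) = -33103 + (24 - 29403 - 53757 - 54843 - 29997) = -33103 - 167976 = -201079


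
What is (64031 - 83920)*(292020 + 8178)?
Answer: -5970638022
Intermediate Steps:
(64031 - 83920)*(292020 + 8178) = -19889*300198 = -5970638022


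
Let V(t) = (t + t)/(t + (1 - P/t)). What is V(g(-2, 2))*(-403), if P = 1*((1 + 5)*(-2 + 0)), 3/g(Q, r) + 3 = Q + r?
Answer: -403/6 ≈ -67.167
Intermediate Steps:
g(Q, r) = 3/(-3 + Q + r) (g(Q, r) = 3/(-3 + (Q + r)) = 3/(-3 + Q + r))
P = -12 (P = 1*(6*(-2)) = 1*(-12) = -12)
V(t) = 2*t/(1 + t + 12/t) (V(t) = (t + t)/(t + (1 - (-12)/t)) = (2*t)/(t + (1 + 12/t)) = (2*t)/(1 + t + 12/t) = 2*t/(1 + t + 12/t))
V(g(-2, 2))*(-403) = (2*(3/(-3 - 2 + 2))²/(12 + 3/(-3 - 2 + 2) + (3/(-3 - 2 + 2))²))*(-403) = (2*(3/(-3))²/(12 + 3/(-3) + (3/(-3))²))*(-403) = (2*(3*(-⅓))²/(12 + 3*(-⅓) + (3*(-⅓))²))*(-403) = (2*(-1)²/(12 - 1 + (-1)²))*(-403) = (2*1/(12 - 1 + 1))*(-403) = (2*1/12)*(-403) = (2*1*(1/12))*(-403) = (⅙)*(-403) = -403/6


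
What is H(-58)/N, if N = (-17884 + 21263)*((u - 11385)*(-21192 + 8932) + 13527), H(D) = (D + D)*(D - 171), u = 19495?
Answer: -26564/335923531667 ≈ -7.9077e-8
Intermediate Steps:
H(D) = 2*D*(-171 + D) (H(D) = (2*D)*(-171 + D) = 2*D*(-171 + D))
N = -335923531667 (N = (-17884 + 21263)*((19495 - 11385)*(-21192 + 8932) + 13527) = 3379*(8110*(-12260) + 13527) = 3379*(-99428600 + 13527) = 3379*(-99415073) = -335923531667)
H(-58)/N = (2*(-58)*(-171 - 58))/(-335923531667) = (2*(-58)*(-229))*(-1/335923531667) = 26564*(-1/335923531667) = -26564/335923531667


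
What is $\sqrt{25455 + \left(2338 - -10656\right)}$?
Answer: $\sqrt{38449} \approx 196.08$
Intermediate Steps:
$\sqrt{25455 + \left(2338 - -10656\right)} = \sqrt{25455 + \left(2338 + 10656\right)} = \sqrt{25455 + 12994} = \sqrt{38449}$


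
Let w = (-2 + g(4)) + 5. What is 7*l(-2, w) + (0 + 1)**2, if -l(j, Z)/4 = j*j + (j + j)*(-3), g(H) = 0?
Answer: -447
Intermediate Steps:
w = 3 (w = (-2 + 0) + 5 = -2 + 5 = 3)
l(j, Z) = -4*j**2 + 24*j (l(j, Z) = -4*(j*j + (j + j)*(-3)) = -4*(j**2 + (2*j)*(-3)) = -4*(j**2 - 6*j) = -4*j**2 + 24*j)
7*l(-2, w) + (0 + 1)**2 = 7*(4*(-2)*(6 - 1*(-2))) + (0 + 1)**2 = 7*(4*(-2)*(6 + 2)) + 1**2 = 7*(4*(-2)*8) + 1 = 7*(-64) + 1 = -448 + 1 = -447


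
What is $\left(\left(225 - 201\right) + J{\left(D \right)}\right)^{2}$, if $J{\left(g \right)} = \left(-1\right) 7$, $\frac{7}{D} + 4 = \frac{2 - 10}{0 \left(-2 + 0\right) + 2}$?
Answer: $289$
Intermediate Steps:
$D = - \frac{7}{8}$ ($D = \frac{7}{-4 + \frac{2 - 10}{0 \left(-2 + 0\right) + 2}} = \frac{7}{-4 - \frac{8}{0 \left(-2\right) + 2}} = \frac{7}{-4 - \frac{8}{0 + 2}} = \frac{7}{-4 - \frac{8}{2}} = \frac{7}{-4 - 4} = \frac{7}{-8} = 7 \left(- \frac{1}{8}\right) = - \frac{7}{8} \approx -0.875$)
$J{\left(g \right)} = -7$
$\left(\left(225 - 201\right) + J{\left(D \right)}\right)^{2} = \left(\left(225 - 201\right) - 7\right)^{2} = \left(24 - 7\right)^{2} = 17^{2} = 289$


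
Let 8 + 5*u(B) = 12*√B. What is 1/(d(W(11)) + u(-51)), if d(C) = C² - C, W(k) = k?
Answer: 1355/150554 - 15*I*√51/75277 ≈ 0.0090001 - 0.001423*I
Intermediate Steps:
u(B) = -8/5 + 12*√B/5 (u(B) = -8/5 + (12*√B)/5 = -8/5 + 12*√B/5)
1/(d(W(11)) + u(-51)) = 1/(11*(-1 + 11) + (-8/5 + 12*√(-51)/5)) = 1/(11*10 + (-8/5 + 12*(I*√51)/5)) = 1/(110 + (-8/5 + 12*I*√51/5)) = 1/(542/5 + 12*I*√51/5)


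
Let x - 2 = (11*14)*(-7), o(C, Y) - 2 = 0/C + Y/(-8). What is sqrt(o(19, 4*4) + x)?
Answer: 2*I*sqrt(269) ≈ 32.802*I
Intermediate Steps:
o(C, Y) = 2 - Y/8 (o(C, Y) = 2 + (0/C + Y/(-8)) = 2 + (0 + Y*(-1/8)) = 2 + (0 - Y/8) = 2 - Y/8)
x = -1076 (x = 2 + (11*14)*(-7) = 2 + 154*(-7) = 2 - 1078 = -1076)
sqrt(o(19, 4*4) + x) = sqrt((2 - 4/2) - 1076) = sqrt((2 - 1/8*16) - 1076) = sqrt((2 - 2) - 1076) = sqrt(0 - 1076) = sqrt(-1076) = 2*I*sqrt(269)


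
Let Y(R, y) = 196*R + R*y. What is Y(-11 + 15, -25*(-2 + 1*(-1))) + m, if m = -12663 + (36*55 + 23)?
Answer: -9576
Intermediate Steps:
m = -10660 (m = -12663 + (1980 + 23) = -12663 + 2003 = -10660)
Y(-11 + 15, -25*(-2 + 1*(-1))) + m = (-11 + 15)*(196 - 25*(-2 + 1*(-1))) - 10660 = 4*(196 - 25*(-2 - 1)) - 10660 = 4*(196 - 25*(-3)) - 10660 = 4*(196 + 75) - 10660 = 4*271 - 10660 = 1084 - 10660 = -9576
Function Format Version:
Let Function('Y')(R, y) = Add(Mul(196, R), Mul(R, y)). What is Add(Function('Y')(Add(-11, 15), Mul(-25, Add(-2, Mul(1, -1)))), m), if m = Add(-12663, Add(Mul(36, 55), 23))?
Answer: -9576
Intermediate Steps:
m = -10660 (m = Add(-12663, Add(1980, 23)) = Add(-12663, 2003) = -10660)
Add(Function('Y')(Add(-11, 15), Mul(-25, Add(-2, Mul(1, -1)))), m) = Add(Mul(Add(-11, 15), Add(196, Mul(-25, Add(-2, Mul(1, -1))))), -10660) = Add(Mul(4, Add(196, Mul(-25, Add(-2, -1)))), -10660) = Add(Mul(4, Add(196, Mul(-25, -3))), -10660) = Add(Mul(4, Add(196, 75)), -10660) = Add(Mul(4, 271), -10660) = Add(1084, -10660) = -9576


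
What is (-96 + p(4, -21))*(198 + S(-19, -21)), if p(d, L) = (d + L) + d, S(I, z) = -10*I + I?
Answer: -40221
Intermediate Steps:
S(I, z) = -9*I
p(d, L) = L + 2*d (p(d, L) = (L + d) + d = L + 2*d)
(-96 + p(4, -21))*(198 + S(-19, -21)) = (-96 + (-21 + 2*4))*(198 - 9*(-19)) = (-96 + (-21 + 8))*(198 + 171) = (-96 - 13)*369 = -109*369 = -40221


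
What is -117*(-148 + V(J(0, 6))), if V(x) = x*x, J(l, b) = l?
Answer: 17316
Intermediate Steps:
V(x) = x²
-117*(-148 + V(J(0, 6))) = -117*(-148 + 0²) = -117*(-148 + 0) = -117*(-148) = 17316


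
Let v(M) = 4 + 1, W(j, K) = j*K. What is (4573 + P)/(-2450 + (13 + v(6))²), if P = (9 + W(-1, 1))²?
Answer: -4637/2126 ≈ -2.1811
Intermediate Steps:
W(j, K) = K*j
v(M) = 5
P = 64 (P = (9 + 1*(-1))² = (9 - 1)² = 8² = 64)
(4573 + P)/(-2450 + (13 + v(6))²) = (4573 + 64)/(-2450 + (13 + 5)²) = 4637/(-2450 + 18²) = 4637/(-2450 + 324) = 4637/(-2126) = 4637*(-1/2126) = -4637/2126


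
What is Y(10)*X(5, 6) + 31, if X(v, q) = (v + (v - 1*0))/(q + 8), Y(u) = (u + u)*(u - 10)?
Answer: 31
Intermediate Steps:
Y(u) = 2*u*(-10 + u) (Y(u) = (2*u)*(-10 + u) = 2*u*(-10 + u))
X(v, q) = 2*v/(8 + q) (X(v, q) = (v + (v + 0))/(8 + q) = (v + v)/(8 + q) = (2*v)/(8 + q) = 2*v/(8 + q))
Y(10)*X(5, 6) + 31 = (2*10*(-10 + 10))*(2*5/(8 + 6)) + 31 = (2*10*0)*(2*5/14) + 31 = 0*(2*5*(1/14)) + 31 = 0*(5/7) + 31 = 0 + 31 = 31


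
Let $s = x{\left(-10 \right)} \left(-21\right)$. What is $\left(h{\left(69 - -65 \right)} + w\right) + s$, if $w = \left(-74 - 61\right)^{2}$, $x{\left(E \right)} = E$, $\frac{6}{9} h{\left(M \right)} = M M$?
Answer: $45369$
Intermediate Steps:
$h{\left(M \right)} = \frac{3 M^{2}}{2}$ ($h{\left(M \right)} = \frac{3 M M}{2} = \frac{3 M^{2}}{2}$)
$s = 210$ ($s = \left(-10\right) \left(-21\right) = 210$)
$w = 18225$ ($w = \left(-135\right)^{2} = 18225$)
$\left(h{\left(69 - -65 \right)} + w\right) + s = \left(\frac{3 \left(69 - -65\right)^{2}}{2} + 18225\right) + 210 = \left(\frac{3 \left(69 + 65\right)^{2}}{2} + 18225\right) + 210 = \left(\frac{3 \cdot 134^{2}}{2} + 18225\right) + 210 = \left(\frac{3}{2} \cdot 17956 + 18225\right) + 210 = \left(26934 + 18225\right) + 210 = 45159 + 210 = 45369$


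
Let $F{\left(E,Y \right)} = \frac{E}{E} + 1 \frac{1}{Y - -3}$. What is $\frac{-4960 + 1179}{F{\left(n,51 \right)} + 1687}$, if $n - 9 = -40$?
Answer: $- \frac{204174}{91153} \approx -2.2399$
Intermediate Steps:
$n = -31$ ($n = 9 - 40 = -31$)
$F{\left(E,Y \right)} = 1 + \frac{1}{3 + Y}$ ($F{\left(E,Y \right)} = 1 + 1 \frac{1}{Y + 3} = 1 + 1 \frac{1}{3 + Y} = 1 + \frac{1}{3 + Y}$)
$\frac{-4960 + 1179}{F{\left(n,51 \right)} + 1687} = \frac{-4960 + 1179}{\frac{4 + 51}{3 + 51} + 1687} = - \frac{3781}{\frac{1}{54} \cdot 55 + 1687} = - \frac{3781}{\frac{55}{54} + 1687} = - \frac{3781}{\frac{91153}{54}} = \left(-3781\right) \frac{54}{91153} = - \frac{204174}{91153}$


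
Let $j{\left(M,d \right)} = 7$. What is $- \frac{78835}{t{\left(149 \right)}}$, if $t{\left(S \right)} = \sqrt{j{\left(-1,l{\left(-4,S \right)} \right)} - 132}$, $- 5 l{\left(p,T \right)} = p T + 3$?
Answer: $\frac{15767 i \sqrt{5}}{5} \approx 7051.2 i$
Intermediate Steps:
$l{\left(p,T \right)} = - \frac{3}{5} - \frac{T p}{5}$ ($l{\left(p,T \right)} = - \frac{p T + 3}{5} = - \frac{T p + 3}{5} = - \frac{3 + T p}{5} = - \frac{3}{5} - \frac{T p}{5}$)
$t{\left(S \right)} = 5 i \sqrt{5}$ ($t{\left(S \right)} = \sqrt{7 - 132} = \sqrt{-125} = 5 i \sqrt{5}$)
$- \frac{78835}{t{\left(149 \right)}} = - \frac{78835}{5 i \sqrt{5}} = - 78835 \left(- \frac{i \sqrt{5}}{25}\right) = \frac{15767 i \sqrt{5}}{5}$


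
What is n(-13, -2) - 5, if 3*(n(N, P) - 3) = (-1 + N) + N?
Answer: -11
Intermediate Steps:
n(N, P) = 8/3 + 2*N/3 (n(N, P) = 3 + ((-1 + N) + N)/3 = 3 + (-1 + 2*N)/3 = 3 + (-1/3 + 2*N/3) = 8/3 + 2*N/3)
n(-13, -2) - 5 = (8/3 + (2/3)*(-13)) - 5 = (8/3 - 26/3) - 5 = -6 - 5 = -11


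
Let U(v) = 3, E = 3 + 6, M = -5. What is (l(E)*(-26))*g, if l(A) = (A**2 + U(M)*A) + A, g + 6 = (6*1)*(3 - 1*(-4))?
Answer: -109512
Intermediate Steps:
E = 9
g = 36 (g = -6 + (6*1)*(3 - 1*(-4)) = -6 + 6*(3 + 4) = -6 + 6*7 = -6 + 42 = 36)
l(A) = A**2 + 4*A (l(A) = (A**2 + 3*A) + A = A**2 + 4*A)
(l(E)*(-26))*g = ((9*(4 + 9))*(-26))*36 = ((9*13)*(-26))*36 = (117*(-26))*36 = -3042*36 = -109512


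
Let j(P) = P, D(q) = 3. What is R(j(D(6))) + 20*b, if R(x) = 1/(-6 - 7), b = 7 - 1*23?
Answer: -4161/13 ≈ -320.08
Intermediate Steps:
b = -16 (b = 7 - 23 = -16)
R(x) = -1/13 (R(x) = 1/(-13) = -1/13)
R(j(D(6))) + 20*b = -1/13 + 20*(-16) = -1/13 - 320 = -4161/13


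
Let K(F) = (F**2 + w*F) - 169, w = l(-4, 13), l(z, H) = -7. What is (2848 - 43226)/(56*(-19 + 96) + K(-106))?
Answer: -40378/16121 ≈ -2.5047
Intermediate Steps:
w = -7
K(F) = -169 + F**2 - 7*F (K(F) = (F**2 - 7*F) - 169 = -169 + F**2 - 7*F)
(2848 - 43226)/(56*(-19 + 96) + K(-106)) = (2848 - 43226)/(56*(-19 + 96) + (-169 + (-106)**2 - 7*(-106))) = -40378/(56*77 + (-169 + 11236 + 742)) = -40378/(4312 + 11809) = -40378/16121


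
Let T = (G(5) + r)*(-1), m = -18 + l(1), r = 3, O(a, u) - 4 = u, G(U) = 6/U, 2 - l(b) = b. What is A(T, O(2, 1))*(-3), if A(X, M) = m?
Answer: 51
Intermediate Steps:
l(b) = 2 - b
O(a, u) = 4 + u
m = -17 (m = -18 + (2 - 1*1) = -18 + (2 - 1) = -18 + 1 = -17)
T = -21/5 (T = (6/5 + 3)*(-1) = (21/5)*(-1) = -21/5 ≈ -4.2000)
A(X, M) = -17
A(T, O(2, 1))*(-3) = -17*(-3) = 51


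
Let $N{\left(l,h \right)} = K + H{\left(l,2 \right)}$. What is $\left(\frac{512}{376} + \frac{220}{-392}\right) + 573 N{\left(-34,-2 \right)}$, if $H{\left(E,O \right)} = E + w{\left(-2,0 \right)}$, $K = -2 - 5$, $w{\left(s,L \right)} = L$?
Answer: $- \frac{108205071}{4606} \approx -23492.0$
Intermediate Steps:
$K = -7$
$H{\left(E,O \right)} = E$ ($H{\left(E,O \right)} = E + 0 = E$)
$N{\left(l,h \right)} = -7 + l$
$\left(\frac{512}{376} + \frac{220}{-392}\right) + 573 N{\left(-34,-2 \right)} = \left(\frac{512}{376} + \frac{220}{-392}\right) + 573 \left(-7 - 34\right) = \left(512 \cdot \frac{1}{376} + 220 \left(- \frac{1}{392}\right)\right) + 573 \left(-41\right) = \left(\frac{64}{47} - \frac{55}{98}\right) - 23493 = \frac{3687}{4606} - 23493 = - \frac{108205071}{4606}$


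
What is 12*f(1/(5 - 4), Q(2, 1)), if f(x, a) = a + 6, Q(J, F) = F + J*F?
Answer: 108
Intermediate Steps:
Q(J, F) = F + F*J
f(x, a) = 6 + a
12*f(1/(5 - 4), Q(2, 1)) = 12*(6 + 1*(1 + 2)) = 12*(6 + 1*3) = 12*(6 + 3) = 12*9 = 108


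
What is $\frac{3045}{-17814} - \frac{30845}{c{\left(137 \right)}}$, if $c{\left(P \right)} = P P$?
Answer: $- \frac{202208145}{111450322} \approx -1.8143$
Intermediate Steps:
$c{\left(P \right)} = P^{2}$
$\frac{3045}{-17814} - \frac{30845}{c{\left(137 \right)}} = \frac{3045}{-17814} - \frac{30845}{137^{2}} = 3045 \left(- \frac{1}{17814}\right) - \frac{30845}{18769} = - \frac{1015}{5938} - \frac{30845}{18769} = - \frac{202208145}{111450322}$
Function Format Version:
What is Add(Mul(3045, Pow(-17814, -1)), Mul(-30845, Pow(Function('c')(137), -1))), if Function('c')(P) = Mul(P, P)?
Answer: Rational(-202208145, 111450322) ≈ -1.8143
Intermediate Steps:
Function('c')(P) = Pow(P, 2)
Add(Mul(3045, Pow(-17814, -1)), Mul(-30845, Pow(Function('c')(137), -1))) = Add(Mul(3045, Pow(-17814, -1)), Mul(-30845, Pow(Pow(137, 2), -1))) = Add(Mul(3045, Rational(-1, 17814)), Mul(-30845, Pow(18769, -1))) = Add(Rational(-1015, 5938), Mul(-30845, Rational(1, 18769))) = Add(Rational(-1015, 5938), Rational(-30845, 18769)) = Rational(-202208145, 111450322)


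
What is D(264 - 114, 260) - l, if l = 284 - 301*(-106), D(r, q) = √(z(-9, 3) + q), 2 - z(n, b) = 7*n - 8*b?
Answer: -32190 + √349 ≈ -32171.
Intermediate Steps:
z(n, b) = 2 - 7*n + 8*b (z(n, b) = 2 - (7*n - 8*b) = 2 - (-8*b + 7*n) = 2 + (-7*n + 8*b) = 2 - 7*n + 8*b)
D(r, q) = √(89 + q) (D(r, q) = √((2 - 7*(-9) + 8*3) + q) = √((2 + 63 + 24) + q) = √(89 + q))
l = 32190 (l = 284 + 31906 = 32190)
D(264 - 114, 260) - l = √(89 + 260) - 1*32190 = √349 - 32190 = -32190 + √349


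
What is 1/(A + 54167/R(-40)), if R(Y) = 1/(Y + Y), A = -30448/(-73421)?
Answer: -73421/318159594112 ≈ -2.3077e-7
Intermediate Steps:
A = 30448/73421 (A = -30448*(-1/73421) = 30448/73421 ≈ 0.41470)
R(Y) = 1/(2*Y)
1/(A + 54167/R(-40)) = 1/(30448/73421 + 54167/(((½)/(-40)))) = 1/(30448/73421 + 54167/(((½)*(-1/40)))) = 1/(30448/73421 + 54167/(-1/80)) = 1/(30448/73421 + 54167*(-80)) = 1/(30448/73421 - 4333360) = 1/(-318159594112/73421) = -73421/318159594112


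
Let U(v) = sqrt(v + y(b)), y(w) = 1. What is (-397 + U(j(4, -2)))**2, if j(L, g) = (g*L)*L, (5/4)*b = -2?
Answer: (397 - I*sqrt(31))**2 ≈ 1.5758e+5 - 4420.8*I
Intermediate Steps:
b = -8/5 (b = (4/5)*(-2) = -8/5 ≈ -1.6000)
j(L, g) = g*L**2 (j(L, g) = (L*g)*L = g*L**2)
U(v) = sqrt(1 + v) (U(v) = sqrt(v + 1) = sqrt(1 + v))
(-397 + U(j(4, -2)))**2 = (-397 + sqrt(1 - 2*4**2))**2 = (-397 + sqrt(1 - 2*16))**2 = (-397 + sqrt(1 - 32))**2 = (-397 + sqrt(-31))**2 = (-397 + I*sqrt(31))**2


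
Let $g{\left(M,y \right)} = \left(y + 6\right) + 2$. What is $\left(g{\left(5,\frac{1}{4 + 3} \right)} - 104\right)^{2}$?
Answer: $\frac{450241}{49} \approx 9188.6$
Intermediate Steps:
$g{\left(M,y \right)} = 8 + y$ ($g{\left(M,y \right)} = \left(6 + y\right) + 2 = 8 + y$)
$\left(g{\left(5,\frac{1}{4 + 3} \right)} - 104\right)^{2} = \left(\left(8 + \frac{1}{4 + 3}\right) - 104\right)^{2} = \left(\left(8 + \frac{1}{7}\right) - 104\right)^{2} = \left(\frac{57}{7} - 104\right)^{2} = \left(- \frac{671}{7}\right)^{2} = \frac{450241}{49}$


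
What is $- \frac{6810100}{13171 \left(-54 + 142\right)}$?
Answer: $- \frac{154775}{26342} \approx -5.8756$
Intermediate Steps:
$- \frac{6810100}{13171 \left(-54 + 142\right)} = - \frac{6810100}{13171 \cdot 88} = - \frac{6810100}{1159048} = \left(-6810100\right) \frac{1}{1159048} = - \frac{154775}{26342}$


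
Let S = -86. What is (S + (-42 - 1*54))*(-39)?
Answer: 7098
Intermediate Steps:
(S + (-42 - 1*54))*(-39) = (-86 + (-42 - 1*54))*(-39) = (-86 + (-42 - 54))*(-39) = (-86 - 96)*(-39) = -182*(-39) = 7098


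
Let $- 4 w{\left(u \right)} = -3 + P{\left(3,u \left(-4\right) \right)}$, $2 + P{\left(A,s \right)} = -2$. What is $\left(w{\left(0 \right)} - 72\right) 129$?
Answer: $- \frac{36249}{4} \approx -9062.3$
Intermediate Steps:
$P{\left(A,s \right)} = -4$ ($P{\left(A,s \right)} = -2 - 2 = -4$)
$w{\left(u \right)} = \frac{7}{4}$ ($w{\left(u \right)} = - \frac{-3 - 4}{4} = \left(- \frac{1}{4}\right) \left(-7\right) = \frac{7}{4}$)
$\left(w{\left(0 \right)} - 72\right) 129 = \left(\frac{7}{4} - 72\right) 129 = \left(- \frac{281}{4}\right) 129 = - \frac{36249}{4}$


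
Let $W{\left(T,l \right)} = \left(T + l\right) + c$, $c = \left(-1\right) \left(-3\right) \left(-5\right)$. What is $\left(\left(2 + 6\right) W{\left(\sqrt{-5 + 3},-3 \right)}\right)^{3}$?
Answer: $-2930688 + 496640 i \sqrt{2} \approx -2.9307 \cdot 10^{6} + 7.0236 \cdot 10^{5} i$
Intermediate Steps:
$c = -15$ ($c = 3 \left(-5\right) = -15$)
$W{\left(T,l \right)} = -15 + T + l$ ($W{\left(T,l \right)} = \left(T + l\right) - 15 = -15 + T + l$)
$\left(\left(2 + 6\right) W{\left(\sqrt{-5 + 3},-3 \right)}\right)^{3} = \left(\left(2 + 6\right) \left(-15 + \sqrt{-5 + 3} - 3\right)\right)^{3} = \left(8 \left(-15 + \sqrt{-2} - 3\right)\right)^{3} = \left(8 \left(-15 + i \sqrt{2} - 3\right)\right)^{3} = \left(8 \left(-18 + i \sqrt{2}\right)\right)^{3} = \left(-144 + 8 i \sqrt{2}\right)^{3}$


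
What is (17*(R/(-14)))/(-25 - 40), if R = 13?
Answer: 17/70 ≈ 0.24286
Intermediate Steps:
(17*(R/(-14)))/(-25 - 40) = (17*(13/(-14)))/(-25 - 40) = (17*(13*(-1/14)))/(-65) = (17*(-13/14))*(-1/65) = -221/14*(-1/65) = 17/70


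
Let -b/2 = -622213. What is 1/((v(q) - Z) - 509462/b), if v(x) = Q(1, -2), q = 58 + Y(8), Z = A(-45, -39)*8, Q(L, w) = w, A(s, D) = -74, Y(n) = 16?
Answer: 622213/366850939 ≈ 0.0016961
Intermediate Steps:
b = 1244426 (b = -2*(-622213) = 1244426)
Z = -592 (Z = -74*8 = -592)
q = 74 (q = 58 + 16 = 74)
v(x) = -2
1/((v(q) - Z) - 509462/b) = 1/((-2 - 1*(-592)) - 509462/1244426) = 1/((-2 + 592) - 509462*1/1244426) = 1/(590 - 254731/622213) = 1/(366850939/622213) = 622213/366850939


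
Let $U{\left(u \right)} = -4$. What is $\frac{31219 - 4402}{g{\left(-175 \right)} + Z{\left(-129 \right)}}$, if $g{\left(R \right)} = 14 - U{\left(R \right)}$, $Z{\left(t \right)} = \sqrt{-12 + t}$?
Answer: $\frac{160902}{155} - \frac{8939 i \sqrt{141}}{155} \approx 1038.1 - 684.8 i$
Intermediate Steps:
$g{\left(R \right)} = 18$ ($g{\left(R \right)} = 14 - -4 = 14 + 4 = 18$)
$\frac{31219 - 4402}{g{\left(-175 \right)} + Z{\left(-129 \right)}} = \frac{31219 - 4402}{18 + \sqrt{-12 - 129}} = \frac{26817}{18 + \sqrt{-141}} = \frac{26817}{18 + i \sqrt{141}}$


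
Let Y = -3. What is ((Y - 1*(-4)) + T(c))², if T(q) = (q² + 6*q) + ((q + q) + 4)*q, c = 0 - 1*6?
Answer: 2401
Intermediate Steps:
c = -6 (c = 0 - 6 = -6)
T(q) = q² + 6*q + q*(4 + 2*q) (T(q) = (q² + 6*q) + (2*q + 4)*q = (q² + 6*q) + (4 + 2*q)*q = (q² + 6*q) + q*(4 + 2*q) = q² + 6*q + q*(4 + 2*q))
((Y - 1*(-4)) + T(c))² = ((-3 - 1*(-4)) - 6*(10 + 3*(-6)))² = ((-3 + 4) - 6*(10 - 18))² = (1 - 6*(-8))² = (1 + 48)² = 49² = 2401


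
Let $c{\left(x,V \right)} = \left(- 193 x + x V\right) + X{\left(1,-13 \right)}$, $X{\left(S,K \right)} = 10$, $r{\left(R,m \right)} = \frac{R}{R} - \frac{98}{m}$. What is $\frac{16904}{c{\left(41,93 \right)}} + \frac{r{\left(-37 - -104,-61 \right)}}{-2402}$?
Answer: $- \frac{1238729099}{299637490} \approx -4.1341$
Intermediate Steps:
$r{\left(R,m \right)} = 1 - \frac{98}{m}$
$c{\left(x,V \right)} = 10 - 193 x + V x$ ($c{\left(x,V \right)} = \left(- 193 x + x V\right) + 10 = \left(- 193 x + V x\right) + 10 = 10 - 193 x + V x$)
$\frac{16904}{c{\left(41,93 \right)}} + \frac{r{\left(-37 - -104,-61 \right)}}{-2402} = \frac{16904}{10 - 7913 + 93 \cdot 41} + \frac{\frac{1}{-61} \left(-98 - 61\right)}{-2402} = \frac{16904}{10 - 7913 + 3813} + \left(- \frac{1}{61}\right) \left(-159\right) \left(- \frac{1}{2402}\right) = \frac{16904}{-4090} + \frac{159}{61} \left(- \frac{1}{2402}\right) = 16904 \left(- \frac{1}{4090}\right) - \frac{159}{146522} = - \frac{8452}{2045} - \frac{159}{146522} = - \frac{1238729099}{299637490}$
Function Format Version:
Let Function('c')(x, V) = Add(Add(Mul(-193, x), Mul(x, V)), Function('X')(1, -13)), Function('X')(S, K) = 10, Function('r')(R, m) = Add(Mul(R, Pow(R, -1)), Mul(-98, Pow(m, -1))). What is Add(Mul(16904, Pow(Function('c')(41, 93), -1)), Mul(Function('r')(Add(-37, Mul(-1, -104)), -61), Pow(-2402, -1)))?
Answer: Rational(-1238729099, 299637490) ≈ -4.1341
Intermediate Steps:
Function('r')(R, m) = Add(1, Mul(-98, Pow(m, -1)))
Function('c')(x, V) = Add(10, Mul(-193, x), Mul(V, x)) (Function('c')(x, V) = Add(Add(Mul(-193, x), Mul(x, V)), 10) = Add(Add(Mul(-193, x), Mul(V, x)), 10) = Add(10, Mul(-193, x), Mul(V, x)))
Add(Mul(16904, Pow(Function('c')(41, 93), -1)), Mul(Function('r')(Add(-37, Mul(-1, -104)), -61), Pow(-2402, -1))) = Add(Mul(16904, Pow(Add(10, Mul(-193, 41), Mul(93, 41)), -1)), Mul(Mul(Pow(-61, -1), Add(-98, -61)), Pow(-2402, -1))) = Add(Mul(16904, Pow(Add(10, -7913, 3813), -1)), Mul(Mul(Rational(-1, 61), -159), Rational(-1, 2402))) = Add(Mul(16904, Pow(-4090, -1)), Mul(Rational(159, 61), Rational(-1, 2402))) = Add(Mul(16904, Rational(-1, 4090)), Rational(-159, 146522)) = Add(Rational(-8452, 2045), Rational(-159, 146522)) = Rational(-1238729099, 299637490)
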